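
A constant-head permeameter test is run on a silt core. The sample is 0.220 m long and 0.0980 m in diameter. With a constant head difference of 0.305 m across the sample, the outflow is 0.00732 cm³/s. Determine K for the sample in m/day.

0.0605

Cross-sectional area A = π·(d/2)² = π × (0.0980/2)² = 0.007543 m².
Convert discharge: 0.00732 cm³/s = 7.320e-09 m³/s.
Darcy's law rearranged: K = Q·L / (A·Δh) = 7.320e-09 × 0.220 / (0.007543 × 0.305) = 7.000e-07 m/s = 0.06048 m/day.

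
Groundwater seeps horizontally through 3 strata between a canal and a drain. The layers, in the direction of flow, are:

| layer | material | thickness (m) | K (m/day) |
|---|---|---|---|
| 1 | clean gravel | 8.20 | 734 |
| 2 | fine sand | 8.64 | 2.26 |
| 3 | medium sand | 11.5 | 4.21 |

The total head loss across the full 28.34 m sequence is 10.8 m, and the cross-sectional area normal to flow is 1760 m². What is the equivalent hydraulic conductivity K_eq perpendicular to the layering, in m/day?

4.32

Flow is perpendicular to layering, so the layers act in series and the equivalent K is the thickness-weighted harmonic mean.
Total thickness L = 8.20 + 8.64 + 11.5 = 28.34 m.
Σ(b_i/K_i) = 8.20/734 + 8.64/2.26 + 11.5/4.21 = 6.566 d.
K_eq = L / Σ(b_i/K_i) = 28.34 / 6.566 = 4.316 m/day.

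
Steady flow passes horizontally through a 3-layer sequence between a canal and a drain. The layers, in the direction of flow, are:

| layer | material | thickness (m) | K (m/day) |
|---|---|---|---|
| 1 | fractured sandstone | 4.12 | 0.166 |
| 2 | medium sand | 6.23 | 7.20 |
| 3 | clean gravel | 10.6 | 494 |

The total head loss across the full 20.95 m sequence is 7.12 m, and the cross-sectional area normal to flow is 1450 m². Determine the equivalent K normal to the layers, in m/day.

Flow is perpendicular to layering, so the layers act in series and the equivalent K is the thickness-weighted harmonic mean.
Total thickness L = 4.12 + 6.23 + 10.6 = 20.95 m.
Σ(b_i/K_i) = 4.12/0.166 + 6.23/7.20 + 10.6/494 = 25.71 d.
K_eq = L / Σ(b_i/K_i) = 20.95 / 25.71 = 0.8150 m/day.

0.815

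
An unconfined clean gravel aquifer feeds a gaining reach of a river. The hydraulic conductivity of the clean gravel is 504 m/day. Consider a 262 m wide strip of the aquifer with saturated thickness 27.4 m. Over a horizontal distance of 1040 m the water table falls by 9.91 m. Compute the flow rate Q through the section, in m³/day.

Cross-sectional area A = 262 × 27.4 = 7179 m².
Hydraulic gradient i = Δh / L = 9.91 / 1040 = 0.009529.
Darcy's law: Q = K · A · i = 504.0 × 7179 × 0.009529 = 34476 m³/day.

34500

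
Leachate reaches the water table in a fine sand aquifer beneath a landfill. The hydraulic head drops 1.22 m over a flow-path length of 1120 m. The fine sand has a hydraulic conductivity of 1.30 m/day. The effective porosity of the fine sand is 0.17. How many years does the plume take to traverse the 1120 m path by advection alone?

Hydraulic gradient i = Δh / L = 1.22 / 1120 = 0.001089.
Darcy flux q = K · i = 1.300 × 0.001089 = 0.001416 m/day.
Seepage velocity v = q / n_e = 0.001416 / 0.17 = 0.008330 m/day.
Travel time t = L / v = 1120 / 0.008330 = 1.345e+05 days = 368.1 years.

368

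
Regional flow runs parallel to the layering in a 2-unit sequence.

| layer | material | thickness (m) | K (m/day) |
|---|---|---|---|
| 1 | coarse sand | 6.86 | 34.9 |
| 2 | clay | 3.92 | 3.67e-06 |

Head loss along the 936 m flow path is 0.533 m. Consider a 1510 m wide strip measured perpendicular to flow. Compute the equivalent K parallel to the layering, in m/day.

Flow is parallel to layering, so each bed carries its own Darcy discharge and the transmissivities add.
Σ(K_i·b_i) = 34.9×6.86 + 3.67e-06×3.92 = 239.4 m²/day.
Total thickness b = 10.78 m, so K_eq = Σ(K_i·b_i)/b = 22.21 m/day.

22.2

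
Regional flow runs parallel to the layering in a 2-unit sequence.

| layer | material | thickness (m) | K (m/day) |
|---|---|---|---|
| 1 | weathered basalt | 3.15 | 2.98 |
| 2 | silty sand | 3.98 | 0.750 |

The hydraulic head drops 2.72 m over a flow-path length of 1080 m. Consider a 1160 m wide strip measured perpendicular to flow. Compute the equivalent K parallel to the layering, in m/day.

Flow is parallel to layering, so each bed carries its own Darcy discharge and the transmissivities add.
Σ(K_i·b_i) = 2.98×3.15 + 0.750×3.98 = 12.37 m²/day.
Total thickness b = 7.130 m, so K_eq = Σ(K_i·b_i)/b = 1.735 m/day.

1.74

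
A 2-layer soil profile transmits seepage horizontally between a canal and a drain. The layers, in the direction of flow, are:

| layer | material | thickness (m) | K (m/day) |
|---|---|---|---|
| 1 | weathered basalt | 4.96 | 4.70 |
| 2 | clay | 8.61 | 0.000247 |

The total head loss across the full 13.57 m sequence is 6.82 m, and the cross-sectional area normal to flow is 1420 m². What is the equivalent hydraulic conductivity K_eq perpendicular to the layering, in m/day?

0.000389

Flow is perpendicular to layering, so the layers act in series and the equivalent K is the thickness-weighted harmonic mean.
Total thickness L = 4.96 + 8.61 = 13.57 m.
Σ(b_i/K_i) = 4.96/4.70 + 8.61/0.000247 = 34859 d.
K_eq = L / Σ(b_i/K_i) = 13.57 / 34859 = 0.0003893 m/day.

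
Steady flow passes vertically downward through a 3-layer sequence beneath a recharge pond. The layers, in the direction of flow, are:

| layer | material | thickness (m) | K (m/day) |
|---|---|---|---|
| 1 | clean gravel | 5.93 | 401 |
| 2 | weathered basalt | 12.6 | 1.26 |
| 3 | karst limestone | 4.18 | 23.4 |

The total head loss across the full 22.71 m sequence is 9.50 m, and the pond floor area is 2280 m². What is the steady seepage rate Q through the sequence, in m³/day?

2120

Flow is perpendicular to layering, so the layers act in series and the equivalent K is the thickness-weighted harmonic mean.
Total thickness L = 5.93 + 12.6 + 4.18 = 22.71 m.
Σ(b_i/K_i) = 5.93/401 + 12.6/1.26 + 4.18/23.4 = 10.19 d.
K_eq = L / Σ(b_i/K_i) = 22.71 / 10.19 = 2.228 m/day.
Q = K_eq · A · (Δh/L) = 2.228 × 2280 × (9.50/22.71) = 2125 m³/day.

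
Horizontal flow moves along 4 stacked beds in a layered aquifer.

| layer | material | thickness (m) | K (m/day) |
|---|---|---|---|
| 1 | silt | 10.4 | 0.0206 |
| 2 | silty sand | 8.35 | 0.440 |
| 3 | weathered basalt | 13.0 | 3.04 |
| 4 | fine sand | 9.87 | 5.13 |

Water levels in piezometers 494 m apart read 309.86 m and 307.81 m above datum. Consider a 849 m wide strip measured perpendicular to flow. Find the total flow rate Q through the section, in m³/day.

331

Flow is parallel to layering, so each bed carries its own Darcy discharge and the transmissivities add.
Σ(K_i·b_i) = 0.0206×10.4 + 0.440×8.35 + 3.04×13.0 + 5.13×9.87 = 94.04 m²/day.
Hydraulic gradient i = (309.86 − 307.81) / 494 = 2.05 / 494 = 0.004150.
Q = Σ(K_i·b_i) · W · i = 94.04 × 849 × 0.004150 = 331.3 m³/day.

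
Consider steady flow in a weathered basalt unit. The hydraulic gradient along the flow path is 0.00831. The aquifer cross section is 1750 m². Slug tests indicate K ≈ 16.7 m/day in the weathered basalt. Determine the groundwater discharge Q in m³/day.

243

Hydraulic gradient i = 0.00831.
Darcy's law: Q = K · A · i = 16.70 × 1750 × 0.008310 = 242.9 m³/day.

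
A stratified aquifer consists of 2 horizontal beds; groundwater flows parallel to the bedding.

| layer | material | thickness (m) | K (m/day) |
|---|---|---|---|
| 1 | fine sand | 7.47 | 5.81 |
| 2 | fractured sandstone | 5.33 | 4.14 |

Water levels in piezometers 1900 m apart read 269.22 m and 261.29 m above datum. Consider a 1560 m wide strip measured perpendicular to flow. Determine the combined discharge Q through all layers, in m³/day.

426

Flow is parallel to layering, so each bed carries its own Darcy discharge and the transmissivities add.
Σ(K_i·b_i) = 5.81×7.47 + 4.14×5.33 = 65.47 m²/day.
Hydraulic gradient i = (269.22 − 261.29) / 1900 = 7.93 / 1900 = 0.004174.
Q = Σ(K_i·b_i) · W · i = 65.47 × 1560 × 0.004174 = 426.3 m³/day.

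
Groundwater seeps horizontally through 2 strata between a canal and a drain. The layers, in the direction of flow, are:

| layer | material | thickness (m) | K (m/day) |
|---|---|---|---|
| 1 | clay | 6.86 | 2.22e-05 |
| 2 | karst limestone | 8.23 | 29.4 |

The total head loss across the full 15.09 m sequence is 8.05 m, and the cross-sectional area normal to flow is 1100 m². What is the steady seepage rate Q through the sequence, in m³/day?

0.0287

Flow is perpendicular to layering, so the layers act in series and the equivalent K is the thickness-weighted harmonic mean.
Total thickness L = 6.86 + 8.23 = 15.09 m.
Σ(b_i/K_i) = 6.86/2.22e-05 + 8.23/29.4 = 3.090e+05 d.
K_eq = L / Σ(b_i/K_i) = 15.09 / 3.090e+05 = 4.883e-05 m/day.
Q = K_eq · A · (Δh/L) = 4.883e-05 × 1100 × (8.05/15.09) = 0.02866 m³/day.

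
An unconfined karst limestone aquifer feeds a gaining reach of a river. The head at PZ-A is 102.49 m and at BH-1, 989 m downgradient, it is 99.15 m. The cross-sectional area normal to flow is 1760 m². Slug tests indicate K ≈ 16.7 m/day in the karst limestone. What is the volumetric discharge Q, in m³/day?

Hydraulic gradient i = (102.49 − 99.15) / 989 = 3.34 / 989 = 0.003377.
Darcy's law: Q = K · A · i = 16.70 × 1760 × 0.003377 = 99.26 m³/day.

99.3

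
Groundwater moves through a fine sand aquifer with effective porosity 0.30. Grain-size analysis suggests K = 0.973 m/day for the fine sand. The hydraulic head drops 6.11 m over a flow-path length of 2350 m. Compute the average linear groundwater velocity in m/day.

Hydraulic gradient i = Δh / L = 6.11 / 2350 = 0.002600.
Darcy flux q = K · i = 0.9730 × 0.002600 = 0.002530 m/day.
Seepage velocity v = q / n_e = 0.002530 / 0.30 = 0.008433 m/day.

0.00843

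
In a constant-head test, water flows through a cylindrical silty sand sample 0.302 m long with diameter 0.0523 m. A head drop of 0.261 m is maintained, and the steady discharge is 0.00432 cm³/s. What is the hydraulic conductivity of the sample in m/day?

0.201

Cross-sectional area A = π·(d/2)² = π × (0.0523/2)² = 0.002148 m².
Convert discharge: 0.00432 cm³/s = 4.320e-09 m³/s.
Darcy's law rearranged: K = Q·L / (A·Δh) = 4.320e-09 × 0.302 / (0.002148 × 0.261) = 2.327e-06 m/s = 0.2010 m/day.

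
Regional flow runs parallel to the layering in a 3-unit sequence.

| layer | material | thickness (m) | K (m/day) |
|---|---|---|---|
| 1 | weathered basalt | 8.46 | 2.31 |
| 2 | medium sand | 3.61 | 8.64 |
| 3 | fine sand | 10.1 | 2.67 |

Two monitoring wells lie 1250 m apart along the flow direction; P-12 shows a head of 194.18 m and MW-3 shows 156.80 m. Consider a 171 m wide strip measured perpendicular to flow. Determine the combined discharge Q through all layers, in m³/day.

Flow is parallel to layering, so each bed carries its own Darcy discharge and the transmissivities add.
Σ(K_i·b_i) = 2.31×8.46 + 8.64×3.61 + 2.67×10.1 = 77.70 m²/day.
Hydraulic gradient i = (194.18 − 156.80) / 1250 = 37.38 / 1250 = 0.02990.
Q = Σ(K_i·b_i) · W · i = 77.70 × 171 × 0.02990 = 397.3 m³/day.

397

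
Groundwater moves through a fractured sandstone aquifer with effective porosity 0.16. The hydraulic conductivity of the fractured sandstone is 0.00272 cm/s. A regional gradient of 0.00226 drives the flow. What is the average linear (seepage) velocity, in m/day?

0.0332

Convert K: 0.00272 cm/s × 864 = 2.350 m/day.
Hydraulic gradient i = 0.00226.
Darcy flux q = K · i = 2.350 × 0.002260 = 0.005311 m/day.
Seepage velocity v = q / n_e = 0.005311 / 0.16 = 0.03319 m/day.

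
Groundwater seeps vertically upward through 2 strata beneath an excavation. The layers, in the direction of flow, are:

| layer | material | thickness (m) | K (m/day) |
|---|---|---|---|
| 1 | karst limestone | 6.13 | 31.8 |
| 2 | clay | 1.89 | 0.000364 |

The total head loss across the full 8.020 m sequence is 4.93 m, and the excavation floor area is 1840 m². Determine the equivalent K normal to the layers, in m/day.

0.00154

Flow is perpendicular to layering, so the layers act in series and the equivalent K is the thickness-weighted harmonic mean.
Total thickness L = 6.13 + 1.89 = 8.020 m.
Σ(b_i/K_i) = 6.13/31.8 + 1.89/0.000364 = 5193 d.
K_eq = L / Σ(b_i/K_i) = 8.020 / 5193 = 0.001545 m/day.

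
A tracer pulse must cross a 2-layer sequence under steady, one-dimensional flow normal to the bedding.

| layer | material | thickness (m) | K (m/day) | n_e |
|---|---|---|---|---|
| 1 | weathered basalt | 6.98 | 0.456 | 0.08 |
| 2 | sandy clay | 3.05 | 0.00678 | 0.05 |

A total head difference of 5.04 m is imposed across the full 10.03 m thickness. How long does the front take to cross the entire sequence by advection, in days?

With flow normal to the layers, continuity requires the same specific discharge q through every layer.
Σ(b_i/K_i) = 6.98/0.456 + 3.05/0.00678 = 465.2 d.
q = Δh / Σ(b_i/K_i) = 5.04 / 465.2 = 0.01083 m/day.
In each layer the seepage velocity is v_i = q/n_i, so the layer transit time is t_i = b_i·n_i / q:
  layer 1 (weathered basalt): t_1 = 6.98 × 0.08 / 0.01083 = 51.54 d
  layer 2 (sandy clay): t_2 = 3.05 × 0.05 / 0.01083 = 14.07 d
Total t = Σ t_i = 65.61 days.

65.6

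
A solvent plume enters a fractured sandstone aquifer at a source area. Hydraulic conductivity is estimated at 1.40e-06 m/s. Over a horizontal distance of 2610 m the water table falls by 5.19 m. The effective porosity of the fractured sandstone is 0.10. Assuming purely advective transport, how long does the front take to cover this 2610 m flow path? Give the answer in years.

2970

Convert K: 1.40e-06 m/s × 86400 = 0.1210 m/day.
Hydraulic gradient i = Δh / L = 5.19 / 2610 = 0.001989.
Darcy flux q = K · i = 0.1210 × 0.001989 = 0.0002405 m/day.
Seepage velocity v = q / n_e = 0.0002405 / 0.10 = 0.002405 m/day.
Travel time t = L / v = 2610 / 0.002405 = 1.085e+06 days = 2971 years.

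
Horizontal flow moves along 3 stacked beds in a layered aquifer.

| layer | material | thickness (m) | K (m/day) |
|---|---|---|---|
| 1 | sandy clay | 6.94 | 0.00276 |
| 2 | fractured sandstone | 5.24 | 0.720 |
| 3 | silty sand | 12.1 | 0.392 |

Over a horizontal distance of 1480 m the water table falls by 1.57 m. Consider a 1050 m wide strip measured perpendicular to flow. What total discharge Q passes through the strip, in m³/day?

Flow is parallel to layering, so each bed carries its own Darcy discharge and the transmissivities add.
Σ(K_i·b_i) = 0.00276×6.94 + 0.720×5.24 + 0.392×12.1 = 8.535 m²/day.
Hydraulic gradient i = Δh / L = 1.57 / 1480 = 0.001061.
Q = Σ(K_i·b_i) · W · i = 8.535 × 1050 × 0.001061 = 9.507 m³/day.

9.51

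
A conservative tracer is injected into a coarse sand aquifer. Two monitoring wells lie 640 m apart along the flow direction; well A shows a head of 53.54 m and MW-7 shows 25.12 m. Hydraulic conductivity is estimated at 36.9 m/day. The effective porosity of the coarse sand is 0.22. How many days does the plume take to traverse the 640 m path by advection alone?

85.9

Hydraulic gradient i = (53.54 − 25.12) / 640 = 28.42 / 640 = 0.04441.
Darcy flux q = K · i = 36.90 × 0.04441 = 1.639 m/day.
Seepage velocity v = q / n_e = 1.639 / 0.22 = 7.448 m/day.
Travel time t = L / v = 640 / 7.448 = 85.93 days.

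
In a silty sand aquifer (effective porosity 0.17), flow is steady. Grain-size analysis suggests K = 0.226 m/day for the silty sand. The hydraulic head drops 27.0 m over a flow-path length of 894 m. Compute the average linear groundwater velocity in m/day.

Hydraulic gradient i = Δh / L = 27.0 / 894 = 0.03020.
Darcy flux q = K · i = 0.2260 × 0.03020 = 0.006826 m/day.
Seepage velocity v = q / n_e = 0.006826 / 0.17 = 0.04015 m/day.

0.0402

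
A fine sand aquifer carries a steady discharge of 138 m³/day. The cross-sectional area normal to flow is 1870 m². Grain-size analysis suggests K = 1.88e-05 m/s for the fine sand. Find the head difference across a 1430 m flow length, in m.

Convert K: 1.88e-05 m/s × 86400 = 1.624 m/day.
From Q = K·A·i, i = Q / (K·A) = 138 / (1.624 × 1870) = 0.04543.
Head loss Δh = i · L = 0.04543 × 1430 = 64.97 m.

65.0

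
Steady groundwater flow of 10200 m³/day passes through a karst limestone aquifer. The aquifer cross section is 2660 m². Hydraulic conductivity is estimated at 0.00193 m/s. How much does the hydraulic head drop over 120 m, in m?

2.76

Convert K: 0.00193 m/s × 86400 = 166.8 m/day.
From Q = K·A·i, i = Q / (K·A) = 10200 / (166.8 × 2660) = 0.02300.
Head loss Δh = i · L = 0.02300 × 120 = 2.759 m.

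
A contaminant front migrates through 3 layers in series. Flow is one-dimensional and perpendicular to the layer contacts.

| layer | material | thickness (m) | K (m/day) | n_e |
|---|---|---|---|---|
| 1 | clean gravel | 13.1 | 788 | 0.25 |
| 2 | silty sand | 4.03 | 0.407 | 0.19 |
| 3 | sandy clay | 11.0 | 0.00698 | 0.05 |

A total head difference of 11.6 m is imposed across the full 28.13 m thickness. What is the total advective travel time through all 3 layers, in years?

With flow normal to the layers, continuity requires the same specific discharge q through every layer.
Σ(b_i/K_i) = 13.1/788 + 4.03/0.407 + 11.0/0.00698 = 1586 d.
q = Δh / Σ(b_i/K_i) = 11.6 / 1586 = 0.007315 m/day.
In each layer the seepage velocity is v_i = q/n_i, so the layer transit time is t_i = b_i·n_i / q:
  layer 1 (clean gravel): t_1 = 13.1 × 0.25 / 0.007315 = 447.7 d
  layer 2 (silty sand): t_2 = 4.03 × 0.19 / 0.007315 = 104.7 d
  layer 3 (sandy clay): t_3 = 11.0 × 0.05 / 0.007315 = 75.19 d
Total t = Σ t_i = 627.6 days = 1.718 years.

1.72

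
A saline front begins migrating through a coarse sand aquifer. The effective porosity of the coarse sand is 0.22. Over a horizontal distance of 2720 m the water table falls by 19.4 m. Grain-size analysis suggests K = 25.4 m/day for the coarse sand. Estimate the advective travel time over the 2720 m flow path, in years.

Hydraulic gradient i = Δh / L = 19.4 / 2720 = 0.007132.
Darcy flux q = K · i = 25.40 × 0.007132 = 0.1812 m/day.
Seepage velocity v = q / n_e = 0.1812 / 0.22 = 0.8235 m/day.
Travel time t = L / v = 2720 / 0.8235 = 3303 days = 9.043 years.

9.04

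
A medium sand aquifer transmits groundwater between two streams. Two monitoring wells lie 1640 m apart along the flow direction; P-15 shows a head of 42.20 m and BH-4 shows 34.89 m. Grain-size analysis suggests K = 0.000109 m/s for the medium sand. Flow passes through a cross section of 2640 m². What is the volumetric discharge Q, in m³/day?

111

Convert K: 0.000109 m/s × 86400 = 9.418 m/day.
Hydraulic gradient i = (42.20 − 34.89) / 1640 = 7.31 / 1640 = 0.004457.
Darcy's law: Q = K · A · i = 9.418 × 2640 × 0.004457 = 110.8 m³/day.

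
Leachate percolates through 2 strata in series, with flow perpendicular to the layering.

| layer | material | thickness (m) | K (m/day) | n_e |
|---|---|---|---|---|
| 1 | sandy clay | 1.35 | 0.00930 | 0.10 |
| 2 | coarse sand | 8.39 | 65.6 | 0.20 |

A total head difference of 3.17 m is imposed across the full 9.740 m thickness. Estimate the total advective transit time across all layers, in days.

83.1

With flow normal to the layers, continuity requires the same specific discharge q through every layer.
Σ(b_i/K_i) = 1.35/0.00930 + 8.39/65.6 = 145.3 d.
q = Δh / Σ(b_i/K_i) = 3.17 / 145.3 = 0.02182 m/day.
In each layer the seepage velocity is v_i = q/n_i, so the layer transit time is t_i = b_i·n_i / q:
  layer 1 (sandy clay): t_1 = 1.35 × 0.10 / 0.02182 = 6.187 d
  layer 2 (coarse sand): t_2 = 8.39 × 0.20 / 0.02182 = 76.91 d
Total t = Σ t_i = 83.09 days.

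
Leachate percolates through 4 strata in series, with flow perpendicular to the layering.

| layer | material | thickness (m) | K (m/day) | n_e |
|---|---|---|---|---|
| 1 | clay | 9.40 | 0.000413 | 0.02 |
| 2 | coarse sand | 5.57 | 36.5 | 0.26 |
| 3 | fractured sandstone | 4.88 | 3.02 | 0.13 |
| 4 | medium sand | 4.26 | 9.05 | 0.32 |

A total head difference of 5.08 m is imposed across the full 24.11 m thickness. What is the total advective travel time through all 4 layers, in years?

44.6

With flow normal to the layers, continuity requires the same specific discharge q through every layer.
Σ(b_i/K_i) = 9.40/0.000413 + 5.57/36.5 + 4.88/3.02 + 4.26/9.05 = 22763 d.
q = Δh / Σ(b_i/K_i) = 5.08 / 22763 = 0.0002232 m/day.
In each layer the seepage velocity is v_i = q/n_i, so the layer transit time is t_i = b_i·n_i / q:
  layer 1 (clay): t_1 = 9.40 × 0.02 / 0.0002232 = 842.4 d
  layer 2 (coarse sand): t_2 = 5.57 × 0.26 / 0.0002232 = 6489 d
  layer 3 (fractured sandstone): t_3 = 4.88 × 0.13 / 0.0002232 = 2843 d
  layer 4 (medium sand): t_4 = 4.26 × 0.32 / 0.0002232 = 6108 d
Total t = Σ t_i = 16282 days = 44.58 years.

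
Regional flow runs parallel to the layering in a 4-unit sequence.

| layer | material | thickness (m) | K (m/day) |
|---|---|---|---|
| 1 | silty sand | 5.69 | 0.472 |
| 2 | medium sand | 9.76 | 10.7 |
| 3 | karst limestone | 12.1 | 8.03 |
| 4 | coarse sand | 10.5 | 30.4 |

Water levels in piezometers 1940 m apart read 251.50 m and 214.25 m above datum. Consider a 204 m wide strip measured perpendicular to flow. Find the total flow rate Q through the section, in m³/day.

2050

Flow is parallel to layering, so each bed carries its own Darcy discharge and the transmissivities add.
Σ(K_i·b_i) = 0.472×5.69 + 10.7×9.76 + 8.03×12.1 + 30.4×10.5 = 523.5 m²/day.
Hydraulic gradient i = (251.50 − 214.25) / 1940 = 37.25 / 1940 = 0.01920.
Q = Σ(K_i·b_i) · W · i = 523.5 × 204 × 0.01920 = 2050 m³/day.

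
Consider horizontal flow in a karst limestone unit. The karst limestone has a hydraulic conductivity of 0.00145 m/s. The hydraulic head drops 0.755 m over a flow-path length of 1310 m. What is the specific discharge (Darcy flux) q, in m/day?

Convert K: 0.00145 m/s × 86400 = 125.3 m/day.
Hydraulic gradient i = Δh / L = 0.755 / 1310 = 0.0005763.
Specific discharge q = K · i = 125.3 × 0.0005763 = 0.07220 m/day.

0.0722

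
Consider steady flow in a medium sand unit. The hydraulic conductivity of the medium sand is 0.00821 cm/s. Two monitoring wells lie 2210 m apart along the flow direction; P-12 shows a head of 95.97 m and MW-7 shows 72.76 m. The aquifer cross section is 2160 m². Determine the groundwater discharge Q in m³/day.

161

Convert K: 0.00821 cm/s × 864 = 7.093 m/day.
Hydraulic gradient i = (95.97 − 72.76) / 2210 = 23.21 / 2210 = 0.01050.
Darcy's law: Q = K · A · i = 7.093 × 2160 × 0.01050 = 160.9 m³/day.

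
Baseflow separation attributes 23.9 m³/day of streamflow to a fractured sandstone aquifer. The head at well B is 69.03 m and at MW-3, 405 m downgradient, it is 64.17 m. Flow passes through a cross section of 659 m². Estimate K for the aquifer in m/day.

3.02

Hydraulic gradient i = (69.03 − 64.17) / 405 = 4.86 / 405 = 0.01200.
From Q = K·A·i, K = Q / (A·i) = 23.9 / (659.0 × 0.01200) = 3.022 m/day.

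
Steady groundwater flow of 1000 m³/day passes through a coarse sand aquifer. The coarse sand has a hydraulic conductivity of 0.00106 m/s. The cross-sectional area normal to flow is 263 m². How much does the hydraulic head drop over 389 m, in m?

Convert K: 0.00106 m/s × 86400 = 91.58 m/day.
From Q = K·A·i, i = Q / (K·A) = 1000 / (91.58 × 263.0) = 0.04152.
Head loss Δh = i · L = 0.04152 × 389 = 16.15 m.

16.2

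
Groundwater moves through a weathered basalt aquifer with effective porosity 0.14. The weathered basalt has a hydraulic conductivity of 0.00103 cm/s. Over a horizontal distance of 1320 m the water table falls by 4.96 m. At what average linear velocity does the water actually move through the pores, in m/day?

Convert K: 0.00103 cm/s × 864 = 0.8899 m/day.
Hydraulic gradient i = Δh / L = 4.96 / 1320 = 0.003758.
Darcy flux q = K · i = 0.8899 × 0.003758 = 0.003344 m/day.
Seepage velocity v = q / n_e = 0.003344 / 0.14 = 0.02389 m/day.

0.0239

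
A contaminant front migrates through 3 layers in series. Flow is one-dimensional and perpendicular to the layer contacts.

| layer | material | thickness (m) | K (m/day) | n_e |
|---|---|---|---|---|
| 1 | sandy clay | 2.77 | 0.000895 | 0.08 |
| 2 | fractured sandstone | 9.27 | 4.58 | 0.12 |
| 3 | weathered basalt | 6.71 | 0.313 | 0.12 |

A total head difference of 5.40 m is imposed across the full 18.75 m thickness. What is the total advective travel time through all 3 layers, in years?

With flow normal to the layers, continuity requires the same specific discharge q through every layer.
Σ(b_i/K_i) = 2.77/0.000895 + 9.27/4.58 + 6.71/0.313 = 3118 d.
q = Δh / Σ(b_i/K_i) = 5.40 / 3118 = 0.001732 m/day.
In each layer the seepage velocity is v_i = q/n_i, so the layer transit time is t_i = b_i·n_i / q:
  layer 1 (sandy clay): t_1 = 2.77 × 0.08 / 0.001732 = 128.0 d
  layer 2 (fractured sandstone): t_2 = 9.27 × 0.12 / 0.001732 = 642.4 d
  layer 3 (weathered basalt): t_3 = 6.71 × 0.12 / 0.001732 = 465.0 d
Total t = Σ t_i = 1235 days = 3.382 years.

3.38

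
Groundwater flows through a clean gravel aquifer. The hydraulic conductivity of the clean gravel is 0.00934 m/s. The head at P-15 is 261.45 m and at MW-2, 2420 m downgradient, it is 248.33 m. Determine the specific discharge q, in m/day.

Convert K: 0.00934 m/s × 86400 = 807.0 m/day.
Hydraulic gradient i = (261.45 − 248.33) / 2420 = 13.12 / 2420 = 0.005421.
Specific discharge q = K · i = 807.0 × 0.005421 = 4.375 m/day.

4.38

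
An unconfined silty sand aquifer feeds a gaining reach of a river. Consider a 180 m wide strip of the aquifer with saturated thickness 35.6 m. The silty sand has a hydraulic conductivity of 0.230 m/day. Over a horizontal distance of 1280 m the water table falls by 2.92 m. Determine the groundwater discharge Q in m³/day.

Cross-sectional area A = 180 × 35.6 = 6408 m².
Hydraulic gradient i = Δh / L = 2.92 / 1280 = 0.002281.
Darcy's law: Q = K · A · i = 0.2300 × 6408 × 0.002281 = 3.362 m³/day.

3.36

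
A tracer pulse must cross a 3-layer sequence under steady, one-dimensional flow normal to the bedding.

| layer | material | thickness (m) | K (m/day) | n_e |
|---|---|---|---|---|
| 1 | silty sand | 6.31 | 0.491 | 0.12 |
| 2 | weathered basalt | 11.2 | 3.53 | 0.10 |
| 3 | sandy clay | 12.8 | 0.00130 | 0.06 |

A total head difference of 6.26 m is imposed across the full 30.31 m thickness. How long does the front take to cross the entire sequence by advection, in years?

With flow normal to the layers, continuity requires the same specific discharge q through every layer.
Σ(b_i/K_i) = 6.31/0.491 + 11.2/3.53 + 12.8/0.00130 = 9862 d.
q = Δh / Σ(b_i/K_i) = 6.26 / 9862 = 0.0006347 m/day.
In each layer the seepage velocity is v_i = q/n_i, so the layer transit time is t_i = b_i·n_i / q:
  layer 1 (silty sand): t_1 = 6.31 × 0.12 / 0.0006347 = 1193 d
  layer 2 (weathered basalt): t_2 = 11.2 × 0.10 / 0.0006347 = 1764 d
  layer 3 (sandy clay): t_3 = 12.8 × 0.06 / 0.0006347 = 1210 d
Total t = Σ t_i = 4167 days = 11.41 years.

11.4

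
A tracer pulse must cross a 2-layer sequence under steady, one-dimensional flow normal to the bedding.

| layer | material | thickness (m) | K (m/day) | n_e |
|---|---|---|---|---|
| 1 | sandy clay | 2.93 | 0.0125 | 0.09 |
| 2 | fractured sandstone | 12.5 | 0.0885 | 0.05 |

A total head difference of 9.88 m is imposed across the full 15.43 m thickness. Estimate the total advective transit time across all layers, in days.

33.8

With flow normal to the layers, continuity requires the same specific discharge q through every layer.
Σ(b_i/K_i) = 2.93/0.0125 + 12.5/0.0885 = 375.6 d.
q = Δh / Σ(b_i/K_i) = 9.88 / 375.6 = 0.02630 m/day.
In each layer the seepage velocity is v_i = q/n_i, so the layer transit time is t_i = b_i·n_i / q:
  layer 1 (sandy clay): t_1 = 2.93 × 0.09 / 0.02630 = 10.03 d
  layer 2 (fractured sandstone): t_2 = 12.5 × 0.05 / 0.02630 = 23.76 d
Total t = Σ t_i = 33.79 days.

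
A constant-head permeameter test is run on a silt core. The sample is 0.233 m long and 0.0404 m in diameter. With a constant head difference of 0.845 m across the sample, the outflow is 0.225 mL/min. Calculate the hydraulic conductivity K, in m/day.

0.0697

Cross-sectional area A = π·(d/2)² = π × (0.0404/2)² = 0.001282 m².
Convert discharge: 0.225 mL/min = 3.750e-09 m³/s.
Darcy's law rearranged: K = Q·L / (A·Δh) = 3.750e-09 × 0.233 / (0.001282 × 0.845) = 8.066e-07 m/s = 0.06969 m/day.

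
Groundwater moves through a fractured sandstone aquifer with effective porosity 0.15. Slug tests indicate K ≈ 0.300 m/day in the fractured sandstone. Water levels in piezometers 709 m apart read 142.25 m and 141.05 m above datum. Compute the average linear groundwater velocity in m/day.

Hydraulic gradient i = (142.25 − 141.05) / 709 = 1.2 / 709 = 0.001693.
Darcy flux q = K · i = 0.3000 × 0.001693 = 0.0005078 m/day.
Seepage velocity v = q / n_e = 0.0005078 / 0.15 = 0.003385 m/day.

0.00339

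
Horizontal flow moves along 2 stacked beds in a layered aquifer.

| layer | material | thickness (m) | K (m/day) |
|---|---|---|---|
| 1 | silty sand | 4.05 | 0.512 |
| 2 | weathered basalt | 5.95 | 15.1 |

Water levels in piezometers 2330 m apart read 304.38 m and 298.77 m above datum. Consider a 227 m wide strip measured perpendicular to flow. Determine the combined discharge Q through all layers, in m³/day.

50.2

Flow is parallel to layering, so each bed carries its own Darcy discharge and the transmissivities add.
Σ(K_i·b_i) = 0.512×4.05 + 15.1×5.95 = 91.92 m²/day.
Hydraulic gradient i = (304.38 − 298.77) / 2330 = 5.61 / 2330 = 0.002408.
Q = Σ(K_i·b_i) · W · i = 91.92 × 227 × 0.002408 = 50.24 m³/day.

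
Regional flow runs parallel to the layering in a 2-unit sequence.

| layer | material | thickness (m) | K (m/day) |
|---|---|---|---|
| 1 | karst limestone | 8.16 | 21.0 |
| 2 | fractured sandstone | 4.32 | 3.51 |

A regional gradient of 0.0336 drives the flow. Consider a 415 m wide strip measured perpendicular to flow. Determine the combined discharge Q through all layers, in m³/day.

2600

Flow is parallel to layering, so each bed carries its own Darcy discharge and the transmissivities add.
Σ(K_i·b_i) = 21.0×8.16 + 3.51×4.32 = 186.5 m²/day.
Hydraulic gradient i = 0.0336.
Q = Σ(K_i·b_i) · W · i = 186.5 × 415 × 0.03360 = 2601 m³/day.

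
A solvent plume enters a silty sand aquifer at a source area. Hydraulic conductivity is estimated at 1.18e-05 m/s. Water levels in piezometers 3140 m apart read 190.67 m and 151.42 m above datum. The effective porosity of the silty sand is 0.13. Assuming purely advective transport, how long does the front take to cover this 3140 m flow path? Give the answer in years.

87.7

Convert K: 1.18e-05 m/s × 86400 = 1.020 m/day.
Hydraulic gradient i = (190.67 − 151.42) / 3140 = 39.25 / 3140 = 0.01250.
Darcy flux q = K · i = 1.020 × 0.01250 = 0.01274 m/day.
Seepage velocity v = q / n_e = 0.01274 / 0.13 = 0.09803 m/day.
Travel time t = L / v = 3140 / 0.09803 = 32031 days = 87.70 years.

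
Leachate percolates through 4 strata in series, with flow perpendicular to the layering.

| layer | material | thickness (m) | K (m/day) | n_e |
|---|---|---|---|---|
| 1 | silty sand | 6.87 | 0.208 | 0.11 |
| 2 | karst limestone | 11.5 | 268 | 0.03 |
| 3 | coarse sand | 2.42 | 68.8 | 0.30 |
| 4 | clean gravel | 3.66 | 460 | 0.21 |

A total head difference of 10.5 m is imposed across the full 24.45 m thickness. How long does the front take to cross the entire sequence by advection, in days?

With flow normal to the layers, continuity requires the same specific discharge q through every layer.
Σ(b_i/K_i) = 6.87/0.208 + 11.5/268 + 2.42/68.8 + 3.66/460 = 33.11 d.
q = Δh / Σ(b_i/K_i) = 10.5 / 33.11 = 0.3171 m/day.
In each layer the seepage velocity is v_i = q/n_i, so the layer transit time is t_i = b_i·n_i / q:
  layer 1 (silty sand): t_1 = 6.87 × 0.11 / 0.3171 = 2.383 d
  layer 2 (karst limestone): t_2 = 11.5 × 0.03 / 0.3171 = 1.088 d
  layer 3 (coarse sand): t_3 = 2.42 × 0.30 / 0.3171 = 2.290 d
  layer 4 (clean gravel): t_4 = 3.66 × 0.21 / 0.3171 = 2.424 d
Total t = Σ t_i = 8.185 days.

8.19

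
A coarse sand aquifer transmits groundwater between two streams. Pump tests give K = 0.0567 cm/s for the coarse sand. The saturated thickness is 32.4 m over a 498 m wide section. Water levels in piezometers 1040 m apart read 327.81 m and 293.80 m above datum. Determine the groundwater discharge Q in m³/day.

25800

Convert K: 0.0567 cm/s × 864 = 48.99 m/day.
Cross-sectional area A = 498 × 32.4 = 16135 m².
Hydraulic gradient i = (327.81 − 293.80) / 1040 = 34.01 / 1040 = 0.03270.
Darcy's law: Q = K · A · i = 48.99 × 16135 × 0.03270 = 25849 m³/day.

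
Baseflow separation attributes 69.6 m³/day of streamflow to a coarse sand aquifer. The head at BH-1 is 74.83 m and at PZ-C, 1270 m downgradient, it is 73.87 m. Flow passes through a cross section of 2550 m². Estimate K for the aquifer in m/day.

36.1

Hydraulic gradient i = (74.83 − 73.87) / 1270 = 0.96 / 1270 = 0.0007559.
From Q = K·A·i, K = Q / (A·i) = 69.6 / (2550 × 0.0007559) = 36.11 m/day.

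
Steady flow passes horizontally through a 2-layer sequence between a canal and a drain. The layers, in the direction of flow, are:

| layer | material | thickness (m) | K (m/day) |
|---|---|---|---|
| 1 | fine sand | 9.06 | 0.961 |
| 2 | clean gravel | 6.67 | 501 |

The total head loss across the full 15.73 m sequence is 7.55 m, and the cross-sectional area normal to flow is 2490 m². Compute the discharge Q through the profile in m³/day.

1990

Flow is perpendicular to layering, so the layers act in series and the equivalent K is the thickness-weighted harmonic mean.
Total thickness L = 9.06 + 6.67 = 15.73 m.
Σ(b_i/K_i) = 9.06/0.961 + 6.67/501 = 9.441 d.
K_eq = L / Σ(b_i/K_i) = 15.73 / 9.441 = 1.666 m/day.
Q = K_eq · A · (Δh/L) = 1.666 × 2490 × (7.55/15.73) = 1991 m³/day.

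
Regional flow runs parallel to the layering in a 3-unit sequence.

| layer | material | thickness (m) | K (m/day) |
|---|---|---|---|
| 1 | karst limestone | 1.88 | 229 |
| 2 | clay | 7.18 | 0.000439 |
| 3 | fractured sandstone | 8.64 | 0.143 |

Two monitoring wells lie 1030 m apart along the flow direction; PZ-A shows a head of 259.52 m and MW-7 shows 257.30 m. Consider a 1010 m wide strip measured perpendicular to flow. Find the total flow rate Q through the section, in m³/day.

Flow is parallel to layering, so each bed carries its own Darcy discharge and the transmissivities add.
Σ(K_i·b_i) = 229×1.88 + 0.000439×7.18 + 0.143×8.64 = 431.8 m²/day.
Hydraulic gradient i = (259.52 − 257.30) / 1030 = 2.22 / 1030 = 0.002155.
Q = Σ(K_i·b_i) · W · i = 431.8 × 1010 × 0.002155 = 939.9 m³/day.

940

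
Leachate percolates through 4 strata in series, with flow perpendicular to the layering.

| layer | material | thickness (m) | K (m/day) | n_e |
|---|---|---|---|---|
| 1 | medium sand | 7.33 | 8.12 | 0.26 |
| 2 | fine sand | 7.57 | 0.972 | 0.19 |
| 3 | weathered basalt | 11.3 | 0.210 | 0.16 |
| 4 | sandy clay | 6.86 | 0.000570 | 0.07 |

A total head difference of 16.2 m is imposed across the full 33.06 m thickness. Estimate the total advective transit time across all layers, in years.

11.5

With flow normal to the layers, continuity requires the same specific discharge q through every layer.
Σ(b_i/K_i) = 7.33/8.12 + 7.57/0.972 + 11.3/0.210 + 6.86/0.000570 = 12098 d.
q = Δh / Σ(b_i/K_i) = 16.2 / 12098 = 0.001339 m/day.
In each layer the seepage velocity is v_i = q/n_i, so the layer transit time is t_i = b_i·n_i / q:
  layer 1 (medium sand): t_1 = 7.33 × 0.26 / 0.001339 = 1423 d
  layer 2 (fine sand): t_2 = 7.57 × 0.19 / 0.001339 = 1074 d
  layer 3 (weathered basalt): t_3 = 11.3 × 0.16 / 0.001339 = 1350 d
  layer 4 (sandy clay): t_4 = 6.86 × 0.07 / 0.001339 = 358.6 d
Total t = Σ t_i = 4206 days = 11.52 years.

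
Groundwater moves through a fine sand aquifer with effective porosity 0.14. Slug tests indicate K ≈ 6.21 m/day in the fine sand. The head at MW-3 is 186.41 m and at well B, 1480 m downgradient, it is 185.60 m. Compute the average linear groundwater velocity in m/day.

Hydraulic gradient i = (186.41 − 185.60) / 1480 = 0.81 / 1480 = 0.0005473.
Darcy flux q = K · i = 6.210 × 0.0005473 = 0.003399 m/day.
Seepage velocity v = q / n_e = 0.003399 / 0.14 = 0.02428 m/day.

0.0243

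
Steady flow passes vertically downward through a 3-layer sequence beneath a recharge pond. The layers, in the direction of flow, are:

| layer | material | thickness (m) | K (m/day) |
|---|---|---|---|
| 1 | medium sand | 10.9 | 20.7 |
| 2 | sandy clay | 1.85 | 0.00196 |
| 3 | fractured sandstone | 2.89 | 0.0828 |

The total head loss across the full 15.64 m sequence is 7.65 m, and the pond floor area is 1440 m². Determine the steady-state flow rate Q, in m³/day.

11.2

Flow is perpendicular to layering, so the layers act in series and the equivalent K is the thickness-weighted harmonic mean.
Total thickness L = 10.9 + 1.85 + 2.89 = 15.64 m.
Σ(b_i/K_i) = 10.9/20.7 + 1.85/0.00196 + 2.89/0.0828 = 979.3 d.
K_eq = L / Σ(b_i/K_i) = 15.64 / 979.3 = 0.01597 m/day.
Q = K_eq · A · (Δh/L) = 0.01597 × 1440 × (7.65/15.64) = 11.25 m³/day.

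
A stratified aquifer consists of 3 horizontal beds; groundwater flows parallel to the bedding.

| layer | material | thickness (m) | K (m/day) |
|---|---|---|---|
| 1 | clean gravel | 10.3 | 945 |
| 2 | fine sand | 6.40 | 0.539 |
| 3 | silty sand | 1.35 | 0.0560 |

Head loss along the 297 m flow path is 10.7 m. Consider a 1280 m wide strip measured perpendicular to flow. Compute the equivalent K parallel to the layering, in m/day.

Flow is parallel to layering, so each bed carries its own Darcy discharge and the transmissivities add.
Σ(K_i·b_i) = 945×10.3 + 0.539×6.40 + 0.0560×1.35 = 9737 m²/day.
Total thickness b = 18.05 m, so K_eq = Σ(K_i·b_i)/b = 539.4 m/day.

539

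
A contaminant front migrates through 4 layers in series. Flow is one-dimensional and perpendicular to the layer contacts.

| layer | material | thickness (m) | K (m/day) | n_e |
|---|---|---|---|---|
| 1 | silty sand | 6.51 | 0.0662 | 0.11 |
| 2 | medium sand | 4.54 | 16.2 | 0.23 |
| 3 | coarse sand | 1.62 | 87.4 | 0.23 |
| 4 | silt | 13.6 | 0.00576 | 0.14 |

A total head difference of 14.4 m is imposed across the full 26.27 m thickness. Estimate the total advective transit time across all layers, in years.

1.89

With flow normal to the layers, continuity requires the same specific discharge q through every layer.
Σ(b_i/K_i) = 6.51/0.0662 + 4.54/16.2 + 1.62/87.4 + 13.6/0.00576 = 2460 d.
q = Δh / Σ(b_i/K_i) = 14.4 / 2460 = 0.005854 m/day.
In each layer the seepage velocity is v_i = q/n_i, so the layer transit time is t_i = b_i·n_i / q:
  layer 1 (silty sand): t_1 = 6.51 × 0.11 / 0.005854 = 122.3 d
  layer 2 (medium sand): t_2 = 4.54 × 0.23 / 0.005854 = 178.4 d
  layer 3 (coarse sand): t_3 = 1.62 × 0.23 / 0.005854 = 63.65 d
  layer 4 (silt): t_4 = 13.6 × 0.14 / 0.005854 = 325.2 d
Total t = Σ t_i = 689.6 days = 1.888 years.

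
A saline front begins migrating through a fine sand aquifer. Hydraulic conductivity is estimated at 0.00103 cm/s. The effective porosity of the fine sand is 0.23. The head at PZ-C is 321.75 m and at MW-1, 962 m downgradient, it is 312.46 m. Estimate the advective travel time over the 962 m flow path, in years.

70.5

Convert K: 0.00103 cm/s × 864 = 0.8899 m/day.
Hydraulic gradient i = (321.75 − 312.46) / 962 = 9.29 / 962 = 0.009657.
Darcy flux q = K · i = 0.8899 × 0.009657 = 0.008594 m/day.
Seepage velocity v = q / n_e = 0.008594 / 0.23 = 0.03736 m/day.
Travel time t = L / v = 962 / 0.03736 = 25746 days = 70.49 years.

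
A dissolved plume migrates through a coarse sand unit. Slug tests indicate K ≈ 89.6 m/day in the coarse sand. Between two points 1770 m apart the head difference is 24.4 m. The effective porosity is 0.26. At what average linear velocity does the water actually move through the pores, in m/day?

Hydraulic gradient i = Δh / L = 24.4 / 1770 = 0.01379.
Darcy flux q = K · i = 89.60 × 0.01379 = 1.235 m/day.
Seepage velocity v = q / n_e = 1.235 / 0.26 = 4.751 m/day.

4.75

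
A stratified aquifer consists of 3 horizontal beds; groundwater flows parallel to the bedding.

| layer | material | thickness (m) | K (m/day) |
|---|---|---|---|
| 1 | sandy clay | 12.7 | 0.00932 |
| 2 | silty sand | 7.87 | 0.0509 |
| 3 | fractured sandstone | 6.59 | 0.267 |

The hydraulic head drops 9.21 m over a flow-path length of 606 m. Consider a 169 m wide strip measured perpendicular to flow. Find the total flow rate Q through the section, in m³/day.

5.85

Flow is parallel to layering, so each bed carries its own Darcy discharge and the transmissivities add.
Σ(K_i·b_i) = 0.00932×12.7 + 0.0509×7.87 + 0.267×6.59 = 2.278 m²/day.
Hydraulic gradient i = Δh / L = 9.21 / 606 = 0.01520.
Q = Σ(K_i·b_i) · W · i = 2.278 × 169 × 0.01520 = 5.852 m³/day.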